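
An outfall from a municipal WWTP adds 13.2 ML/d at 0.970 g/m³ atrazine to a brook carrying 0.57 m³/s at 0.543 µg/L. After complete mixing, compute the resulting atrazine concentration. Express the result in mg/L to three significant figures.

0.205 mg/L

13.2 ML/d = 0.1528 m³/s.
0.543 µg/L = 0.000543 mg/L.
By mass balance at complete mixing, C = (0.1528·0.97 + 0.57·0.000543) / (0.1528 + 0.57) = 0.1485/0.7228 = 0.2055 mg/L.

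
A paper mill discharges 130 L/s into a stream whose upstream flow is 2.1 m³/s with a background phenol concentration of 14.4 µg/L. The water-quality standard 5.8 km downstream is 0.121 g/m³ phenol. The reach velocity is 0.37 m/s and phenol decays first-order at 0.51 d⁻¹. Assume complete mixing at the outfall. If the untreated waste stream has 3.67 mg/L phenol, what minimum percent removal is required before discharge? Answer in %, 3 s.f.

130 L/s = 0.13 m³/s.
14.4 µg/L = 0.0144 mg/L.
Travel time to the compliance point: t = 5800/0.37 = 1.568e+04 s = 0.1814 d; decay factor exp(−0.51·0.1814) = 0.9116.
So the concentration just after mixing may be at most 0.121/0.9116 = 0.1327 mg/L.
Mass balance: 0.1327·2.23 = 0.13·Cₑ + 2.1·0.0144.
Cₑ = (0.296 − 0.03024) / 0.13 = 2.044 mg/L.
Required removal = 1 − 2.044/3.67 = 44.3 %.

44.3 %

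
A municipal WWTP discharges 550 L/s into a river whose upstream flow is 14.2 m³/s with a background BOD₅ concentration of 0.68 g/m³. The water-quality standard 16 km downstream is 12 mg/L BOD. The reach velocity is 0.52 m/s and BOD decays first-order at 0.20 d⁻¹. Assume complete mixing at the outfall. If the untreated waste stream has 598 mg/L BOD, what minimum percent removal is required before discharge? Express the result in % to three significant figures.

45.1 %

550 L/s = 0.55 m³/s.
Travel time to the compliance point: t = 1.6e+04/0.52 = 3.077e+04 s = 0.3561 d; decay factor exp(−0.20·0.3561) = 0.9313.
So the concentration just after mixing may be at most 12/0.9313 = 12.89 mg/L.
Mass balance: 12.89·14.75 = 0.55·Cₑ + 14.2·0.68.
Cₑ = (190.1 − 9.656) / 0.55 = 328 mg/L.
Required removal = 1 − 328/598 = 45.15 %.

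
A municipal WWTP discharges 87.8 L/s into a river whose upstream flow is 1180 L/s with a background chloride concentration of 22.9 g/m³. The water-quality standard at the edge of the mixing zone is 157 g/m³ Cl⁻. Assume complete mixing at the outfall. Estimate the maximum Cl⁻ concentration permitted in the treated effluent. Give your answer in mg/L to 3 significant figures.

1960 mg/L

87.8 L/s = 0.0878 m³/s.
1180 L/s = 1.18 m³/s.
Mass balance: 157·1.268 = 0.0878·Cₑ + 1.18·22.9.
Cₑ = (199 − 27.02) / 0.0878 = 1959 mg/L.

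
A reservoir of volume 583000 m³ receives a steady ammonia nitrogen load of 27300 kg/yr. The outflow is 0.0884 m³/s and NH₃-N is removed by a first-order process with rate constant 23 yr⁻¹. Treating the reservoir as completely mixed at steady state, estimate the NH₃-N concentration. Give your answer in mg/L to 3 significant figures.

Outflow Q = 0.0884 m³/s × 3.156e+07 s/yr = 2.79e+06 m³/yr.
Steady-state CSTR mass balance: W = Q·C + k·V·C, so C = W/(Q + kV).
Q + kV = 2.79e+06 + 23·583000 = 1.62e+07 m³/yr.
C = 27300/1.62e+07 = 0.001685 kg/m³ = 1.685 mg/L.

1.69 mg/L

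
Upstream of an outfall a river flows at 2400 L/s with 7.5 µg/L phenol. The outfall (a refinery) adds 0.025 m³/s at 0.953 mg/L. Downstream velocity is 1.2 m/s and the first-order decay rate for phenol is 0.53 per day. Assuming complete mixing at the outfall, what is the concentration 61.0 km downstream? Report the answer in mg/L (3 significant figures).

0.0126 mg/L

2400 L/s = 2.4 m³/s.
7.5 µg/L = 0.0075 mg/L.
After complete mixing, C₀ = (0.025·0.953 + 2.4·0.0075) / 2.425 = 0.01725 mg/L.
Travel time t = 6.1e+04 m / 1.2 m/s = 5.083e+04 s = 0.5883 d.
C = 0.01725·exp(−0.53·0.5883) = 0.01725·0.7321 = 0.01263 mg/L.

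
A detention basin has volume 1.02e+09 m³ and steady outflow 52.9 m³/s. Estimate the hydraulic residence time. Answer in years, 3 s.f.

Q = 52.9 m³/s × 3.156e+07 s/yr = 1.669e+09 m³/yr.
Hydraulic residence time τ = V/Q = 1.02e+09/1.669e+09 = 0.611 yr.

0.611 yr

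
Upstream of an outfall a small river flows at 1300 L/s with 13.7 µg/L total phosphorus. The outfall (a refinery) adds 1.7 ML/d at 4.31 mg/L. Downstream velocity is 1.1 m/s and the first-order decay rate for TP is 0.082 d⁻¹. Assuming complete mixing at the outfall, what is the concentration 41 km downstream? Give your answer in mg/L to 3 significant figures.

0.0751 mg/L

1.7 ML/d = 0.01968 m³/s.
1300 L/s = 1.3 m³/s.
13.7 µg/L = 0.0137 mg/L.
After complete mixing, C₀ = (0.01968·4.31 + 1.3·0.0137) / 1.32 = 0.07776 mg/L.
Travel time t = 4.1e+04 m / 1.1 m/s = 3.727e+04 s = 0.4314 d.
C = 0.07776·exp(−0.082·0.4314) = 0.07776·0.9652 = 0.07505 mg/L.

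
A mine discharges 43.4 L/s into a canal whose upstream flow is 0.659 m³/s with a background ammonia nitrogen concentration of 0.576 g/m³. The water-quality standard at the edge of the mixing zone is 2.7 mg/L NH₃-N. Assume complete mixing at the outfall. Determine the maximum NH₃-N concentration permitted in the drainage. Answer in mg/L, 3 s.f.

35.0 mg/L

43.4 L/s = 0.0434 m³/s.
Mass balance: 2.7·0.7024 = 0.0434·Cₑ + 0.659·0.576.
Cₑ = (1.896 − 0.3796) / 0.0434 = 34.95 mg/L.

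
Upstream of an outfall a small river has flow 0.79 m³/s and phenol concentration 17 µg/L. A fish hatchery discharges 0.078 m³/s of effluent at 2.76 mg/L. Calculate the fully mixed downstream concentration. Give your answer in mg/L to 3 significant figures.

17 µg/L = 0.017 mg/L.
By mass balance at complete mixing, C = (0.078·2.76 + 0.79·0.017) / (0.078 + 0.79) = 0.2287/0.868 = 0.2635 mg/L.

0.263 mg/L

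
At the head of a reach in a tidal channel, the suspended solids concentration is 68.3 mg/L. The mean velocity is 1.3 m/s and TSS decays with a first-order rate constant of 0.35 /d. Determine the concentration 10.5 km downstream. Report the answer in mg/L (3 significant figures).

Travel time t = 10.5 km / 1.3 m/s = 1.05e+04/1.3 = 8077 s = 0.09348 d.
First-order decay: C = 68.3·exp(−0.35·0.09348) = 68.3·0.9678 = 66.1 mg/L.

66.1 mg/L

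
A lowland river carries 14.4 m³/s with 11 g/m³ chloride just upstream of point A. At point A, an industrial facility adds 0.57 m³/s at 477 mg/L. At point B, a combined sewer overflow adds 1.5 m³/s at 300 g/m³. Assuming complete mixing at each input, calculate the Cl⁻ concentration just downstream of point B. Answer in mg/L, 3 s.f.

After input A: C = (14.4·11 + 0.57·477) / 14.97 = 28.74 mg/L.
After input B: C = (14.97·28.74 + 1.5·300) / 16.47 = 53.45 mg/L.

53.4 mg/L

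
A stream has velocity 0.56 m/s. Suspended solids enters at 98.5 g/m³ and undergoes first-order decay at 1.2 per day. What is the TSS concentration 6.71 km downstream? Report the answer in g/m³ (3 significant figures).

83.4 g/m³

Travel time t = 6.71 km / 0.56 m/s = 6710/0.56 = 1.198e+04 s = 0.1387 d.
First-order decay: C = 98.5·exp(−1.2·0.1387) = 98.5·0.8467 = 83.4 g/m³.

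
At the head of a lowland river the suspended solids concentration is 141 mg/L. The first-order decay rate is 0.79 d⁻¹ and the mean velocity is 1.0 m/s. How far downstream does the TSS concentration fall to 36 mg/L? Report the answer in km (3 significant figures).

149 km

From C = C₀·e^(−kt), t = ln(C₀/C)/k = ln(141/36)/0.79 = 1.365/0.79 = 1.728 d.
Distance = v·t = 1.0 m/s × 1.493e+05 s = 1.493e+05 m = 149.3 km.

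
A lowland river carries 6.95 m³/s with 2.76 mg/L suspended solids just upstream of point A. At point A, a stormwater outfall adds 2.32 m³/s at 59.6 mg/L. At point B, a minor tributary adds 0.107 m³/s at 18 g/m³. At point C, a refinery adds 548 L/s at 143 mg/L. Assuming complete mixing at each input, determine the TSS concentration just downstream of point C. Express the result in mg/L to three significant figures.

After input A: C = (6.95·2.76 + 2.32·59.6) / 9.27 = 16.99 mg/L.
After input B: C = (9.27·16.99 + 0.107·18) / 9.377 = 17 mg/L.
548 L/s = 0.548 m³/s.
After input C: C = (9.377·17 + 0.548·143) / 9.925 = 23.95 mg/L.

24.0 mg/L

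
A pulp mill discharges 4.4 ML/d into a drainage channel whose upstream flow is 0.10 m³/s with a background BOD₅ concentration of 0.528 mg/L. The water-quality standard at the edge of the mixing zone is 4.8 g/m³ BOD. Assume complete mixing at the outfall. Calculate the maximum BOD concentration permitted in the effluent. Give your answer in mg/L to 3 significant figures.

13.2 mg/L

4.4 ML/d = 0.05093 m³/s.
Mass balance: 4.8·0.1509 = 0.05093·Cₑ + 0.1·0.528.
Cₑ = (0.7244 − 0.0528) / 0.05093 = 13.19 mg/L.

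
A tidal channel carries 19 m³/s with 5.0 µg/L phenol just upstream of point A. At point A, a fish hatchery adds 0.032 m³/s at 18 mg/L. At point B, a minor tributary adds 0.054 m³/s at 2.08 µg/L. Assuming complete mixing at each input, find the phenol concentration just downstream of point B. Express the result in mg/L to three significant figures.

5.0 µg/L = 0.005 mg/L.
After input A: C = (19·0.005 + 0.032·18) / 19.03 = 0.03526 mg/L.
2.08 µg/L = 0.00208 mg/L.
After input B: C = (19.03·0.03526 + 0.054·0.00208) / 19.09 = 0.03516 mg/L.

0.0352 mg/L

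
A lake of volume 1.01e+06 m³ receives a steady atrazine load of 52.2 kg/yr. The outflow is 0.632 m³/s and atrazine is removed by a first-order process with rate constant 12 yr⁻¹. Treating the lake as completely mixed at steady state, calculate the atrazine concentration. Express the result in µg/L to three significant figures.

Outflow Q = 0.632 m³/s × 3.156e+07 s/yr = 1.994e+07 m³/yr.
Steady-state CSTR mass balance: W = Q·C + k·V·C, so C = W/(Q + kV).
Q + kV = 1.994e+07 + 12·1.01e+06 = 3.206e+07 m³/yr.
C = 52.2/3.206e+07 = 1.628e-06 kg/m³ = 0.001628 mg/L = 1.628 µg/L.

1.63 µg/L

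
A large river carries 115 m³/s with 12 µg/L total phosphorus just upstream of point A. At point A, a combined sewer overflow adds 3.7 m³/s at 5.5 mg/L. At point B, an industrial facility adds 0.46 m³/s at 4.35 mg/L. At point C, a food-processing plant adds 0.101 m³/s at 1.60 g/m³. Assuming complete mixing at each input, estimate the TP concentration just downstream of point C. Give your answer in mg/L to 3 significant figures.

12 µg/L = 0.012 mg/L.
After input A: C = (115·0.012 + 3.7·5.5) / 118.7 = 0.1831 mg/L.
After input B: C = (118.7·0.1831 + 0.46·4.35) / 119.2 = 0.1992 mg/L.
After input C: C = (119.2·0.1992 + 0.101·1.6) / 119.3 = 0.2003 mg/L.

0.200 mg/L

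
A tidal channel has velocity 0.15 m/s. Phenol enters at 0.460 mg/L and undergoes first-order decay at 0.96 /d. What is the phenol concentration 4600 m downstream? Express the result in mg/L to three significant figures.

0.327 mg/L

Travel time t = 4600 m / 0.15 m/s = 4600/0.15 = 3.067e+04 s = 0.3549 d.
First-order decay: C = 0.460·exp(−0.96·0.3549) = 0.460·0.7112 = 0.3272 mg/L.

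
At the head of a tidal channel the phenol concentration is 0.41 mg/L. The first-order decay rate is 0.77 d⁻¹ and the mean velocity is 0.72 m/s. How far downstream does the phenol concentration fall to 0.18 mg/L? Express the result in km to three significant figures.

66.5 km

From C = C₀·e^(−kt), t = ln(C₀/C)/k = ln(0.41/0.18)/0.77 = 0.8232/0.77 = 1.069 d.
Distance = v·t = 0.72 m/s × 9.237e+04 s = 6.651e+04 m = 66.51 km.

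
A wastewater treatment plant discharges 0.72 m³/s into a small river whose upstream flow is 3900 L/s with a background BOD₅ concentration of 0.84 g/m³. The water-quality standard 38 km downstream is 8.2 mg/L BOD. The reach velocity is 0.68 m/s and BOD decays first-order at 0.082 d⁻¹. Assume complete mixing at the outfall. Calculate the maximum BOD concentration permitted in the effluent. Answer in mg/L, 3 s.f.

50.9 mg/L

3900 L/s = 3.9 m³/s.
Travel time to the compliance point: t = 3.8e+04/0.68 = 5.588e+04 s = 0.6468 d; decay factor exp(−0.082·0.6468) = 0.9483.
So the concentration just after mixing may be at most 8.2/0.9483 = 8.647 mg/L.
Mass balance: 8.647·4.62 = 0.72·Cₑ + 3.9·0.84.
Cₑ = (39.95 − 3.276) / 0.72 = 50.93 mg/L.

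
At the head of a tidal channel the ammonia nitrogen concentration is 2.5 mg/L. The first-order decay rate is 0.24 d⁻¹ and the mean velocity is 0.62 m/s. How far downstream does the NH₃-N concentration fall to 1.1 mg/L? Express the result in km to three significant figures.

183 km

From C = C₀·e^(−kt), t = ln(C₀/C)/k = ln(2.5/1.1)/0.24 = 0.821/0.24 = 3.421 d.
Distance = v·t = 0.62 m/s × 2.956e+05 s = 1.832e+05 m = 183.2 km.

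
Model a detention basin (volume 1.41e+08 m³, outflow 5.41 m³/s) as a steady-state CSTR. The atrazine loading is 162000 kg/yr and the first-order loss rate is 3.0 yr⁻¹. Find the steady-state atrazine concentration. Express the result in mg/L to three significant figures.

Outflow Q = 5.41 m³/s × 3.156e+07 s/yr = 1.707e+08 m³/yr.
Steady-state CSTR mass balance: W = Q·C + k·V·C, so C = W/(Q + kV).
Q + kV = 1.707e+08 + 3.0·1.41e+08 = 5.937e+08 m³/yr.
C = 162000/5.937e+08 = 0.0002729 kg/m³ = 0.2729 mg/L.

0.273 mg/L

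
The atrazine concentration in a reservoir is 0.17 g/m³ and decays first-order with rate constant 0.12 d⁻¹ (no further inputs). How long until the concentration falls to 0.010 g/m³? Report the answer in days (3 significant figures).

23.6 d

t = ln(C₀/C)/k = ln(0.17/0.010)/0.12 = 2.833/0.12 = 23.61 d.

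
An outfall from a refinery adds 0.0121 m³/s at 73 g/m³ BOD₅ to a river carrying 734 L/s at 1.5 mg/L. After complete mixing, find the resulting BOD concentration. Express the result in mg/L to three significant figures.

734 L/s = 0.734 m³/s.
By mass balance at complete mixing, C = (0.0121·73 + 0.734·1.5) / (0.0121 + 0.734) = 1.984/0.7461 = 2.66 mg/L.

2.66 mg/L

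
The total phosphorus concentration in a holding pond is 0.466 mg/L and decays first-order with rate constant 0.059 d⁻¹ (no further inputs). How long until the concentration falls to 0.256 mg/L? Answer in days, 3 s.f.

t = ln(C₀/C)/k = ln(0.466/0.256)/0.059 = 0.599/0.059 = 10.15 d.

10.2 d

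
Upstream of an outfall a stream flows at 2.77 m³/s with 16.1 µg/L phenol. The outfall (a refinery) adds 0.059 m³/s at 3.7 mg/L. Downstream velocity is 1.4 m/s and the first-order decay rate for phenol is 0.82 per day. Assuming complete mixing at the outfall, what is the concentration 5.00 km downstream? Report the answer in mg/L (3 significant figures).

16.1 µg/L = 0.0161 mg/L.
After complete mixing, C₀ = (0.059·3.7 + 2.77·0.0161) / 2.829 = 0.09293 mg/L.
Travel time t = 5000 m / 1.4 m/s = 3571 s = 0.04134 d.
C = 0.09293·exp(−0.82·0.04134) = 0.09293·0.9667 = 0.08983 mg/L.

0.0898 mg/L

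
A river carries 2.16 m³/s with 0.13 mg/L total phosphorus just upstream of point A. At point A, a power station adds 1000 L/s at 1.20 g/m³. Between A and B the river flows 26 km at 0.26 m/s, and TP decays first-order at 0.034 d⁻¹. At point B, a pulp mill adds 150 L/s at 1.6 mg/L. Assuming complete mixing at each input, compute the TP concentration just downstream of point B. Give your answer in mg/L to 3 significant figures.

1000 L/s = 1 m³/s.
After input A: C = (2.16·0.13 + 1·1.2) / 3.16 = 0.4686 mg/L.
Over the 26 km reach to input B (t = 1e+05 s = 1.157 d), decay gives C = 0.4686·exp(−0.034·1.157) = 0.4505 mg/L.
150 L/s = 0.15 m³/s.
After input B: C = (3.16·0.4505 + 0.15·1.6) / 3.31 = 0.5026 mg/L.

0.503 mg/L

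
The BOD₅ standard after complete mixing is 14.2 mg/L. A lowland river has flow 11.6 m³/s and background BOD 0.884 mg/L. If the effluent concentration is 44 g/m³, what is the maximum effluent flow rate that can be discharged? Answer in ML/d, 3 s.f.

Mass balance at complete mixing: C_std·(Q_w + Q_r) = Q_w·C_e + Q_r·C_b.
Rearranging, Q_w = Q_r·(C_std − C_b)/(C_e − C_std) = 11.6·(14.2 − 0.884) / (44 − 14.2) = 5.183 m³/s.
= 447.8 ML/d.

448 ML/d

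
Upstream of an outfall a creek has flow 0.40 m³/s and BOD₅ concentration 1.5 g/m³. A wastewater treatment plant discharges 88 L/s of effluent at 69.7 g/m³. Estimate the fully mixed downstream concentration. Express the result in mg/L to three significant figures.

13.8 mg/L

88 L/s = 0.088 m³/s.
Conservation of mass across the mixing zone: C = (0.088·69.7 + 0.4·1.5) / (0.088 + 0.4) = 6.734/0.488 = 13.8 mg/L.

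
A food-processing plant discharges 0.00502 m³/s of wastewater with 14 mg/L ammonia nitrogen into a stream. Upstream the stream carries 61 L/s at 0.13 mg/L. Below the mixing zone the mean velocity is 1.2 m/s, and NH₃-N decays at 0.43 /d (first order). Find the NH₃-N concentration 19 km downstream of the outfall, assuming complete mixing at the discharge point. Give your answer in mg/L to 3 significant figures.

1.09 mg/L

61 L/s = 0.061 m³/s.
After complete mixing, C₀ = (0.00502·14 + 0.061·0.13) / 0.06602 = 1.185 mg/L.
Travel time t = 1.9e+04 m / 1.2 m/s = 1.583e+04 s = 0.1833 d.
C = 1.185·exp(−0.43·0.1833) = 1.185·0.9242 = 1.095 mg/L.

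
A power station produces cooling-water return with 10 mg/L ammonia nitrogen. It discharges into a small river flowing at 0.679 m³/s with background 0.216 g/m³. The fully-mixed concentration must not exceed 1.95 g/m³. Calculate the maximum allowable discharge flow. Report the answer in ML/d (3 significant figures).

12.6 ML/d

Mass balance at complete mixing: C_std·(Q_w + Q_r) = Q_w·C_e + Q_r·C_b.
Rearranging, Q_w = Q_r·(C_std − C_b)/(C_e − C_std) = 0.679·(1.95 − 0.216) / (10 − 1.95) = 0.1463 m³/s.
= 12.64 ML/d.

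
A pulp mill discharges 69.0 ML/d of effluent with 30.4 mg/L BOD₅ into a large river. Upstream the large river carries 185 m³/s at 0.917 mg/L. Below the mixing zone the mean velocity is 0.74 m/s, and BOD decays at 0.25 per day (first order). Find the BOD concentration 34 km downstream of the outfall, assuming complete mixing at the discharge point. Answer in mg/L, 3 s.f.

0.914 mg/L

69.0 ML/d = 0.7986 m³/s.
After complete mixing, C₀ = (0.7986·30.4 + 185·0.917) / 185.8 = 1.044 mg/L.
Travel time t = 3.4e+04 m / 0.74 m/s = 4.595e+04 s = 0.5318 d.
C = 1.044·exp(−0.25·0.5318) = 1.044·0.8755 = 0.9138 mg/L.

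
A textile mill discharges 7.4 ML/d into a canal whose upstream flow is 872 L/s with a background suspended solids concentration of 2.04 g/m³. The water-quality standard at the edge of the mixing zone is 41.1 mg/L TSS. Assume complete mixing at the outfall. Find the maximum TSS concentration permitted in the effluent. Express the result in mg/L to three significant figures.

7.4 ML/d = 0.08565 m³/s.
872 L/s = 0.872 m³/s.
Mass balance: 41.1·0.9576 = 0.08565·Cₑ + 0.872·2.04.
Cₑ = (39.36 − 1.779) / 0.08565 = 438.8 mg/L.

439 mg/L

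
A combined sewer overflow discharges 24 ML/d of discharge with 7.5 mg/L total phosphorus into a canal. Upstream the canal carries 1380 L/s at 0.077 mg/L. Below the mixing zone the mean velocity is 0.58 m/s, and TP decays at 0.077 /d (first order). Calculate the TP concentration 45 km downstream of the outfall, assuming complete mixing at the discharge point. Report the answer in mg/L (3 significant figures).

1.23 mg/L

24 ML/d = 0.2778 m³/s.
1380 L/s = 1.38 m³/s.
After complete mixing, C₀ = (0.2778·7.5 + 1.38·0.077) / 1.658 = 1.321 mg/L.
Travel time t = 4.5e+04 m / 0.58 m/s = 7.759e+04 s = 0.898 d.
C = 1.321·exp(−0.077·0.898) = 1.321·0.9332 = 1.233 mg/L.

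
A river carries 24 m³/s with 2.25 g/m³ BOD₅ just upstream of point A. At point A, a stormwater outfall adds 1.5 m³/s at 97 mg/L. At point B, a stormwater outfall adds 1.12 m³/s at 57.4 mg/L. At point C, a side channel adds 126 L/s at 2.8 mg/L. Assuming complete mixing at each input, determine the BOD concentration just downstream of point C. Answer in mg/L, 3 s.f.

After input A: C = (24·2.25 + 1.5·97) / 25.5 = 7.824 mg/L.
After input B: C = (25.5·7.824 + 1.12·57.4) / 26.62 = 9.909 mg/L.
126 L/s = 0.126 m³/s.
After input C: C = (26.62·9.909 + 0.126·2.8) / 26.75 = 9.876 mg/L.

9.88 mg/L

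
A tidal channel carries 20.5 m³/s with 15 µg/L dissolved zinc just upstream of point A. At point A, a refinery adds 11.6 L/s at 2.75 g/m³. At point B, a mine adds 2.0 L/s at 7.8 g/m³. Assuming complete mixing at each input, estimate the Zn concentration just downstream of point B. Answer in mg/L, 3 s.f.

15 µg/L = 0.015 mg/L.
11.6 L/s = 0.0116 m³/s.
After input A: C = (20.5·0.015 + 0.0116·2.75) / 20.51 = 0.01655 mg/L.
2.0 L/s = 0.002 m³/s.
After input B: C = (20.51·0.01655 + 0.002·7.8) / 20.51 = 0.01731 mg/L.

0.0173 mg/L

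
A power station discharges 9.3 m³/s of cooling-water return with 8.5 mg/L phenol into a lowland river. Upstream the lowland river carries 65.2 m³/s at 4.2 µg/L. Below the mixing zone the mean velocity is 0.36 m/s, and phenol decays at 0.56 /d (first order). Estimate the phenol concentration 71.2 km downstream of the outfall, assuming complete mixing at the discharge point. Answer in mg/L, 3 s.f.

0.295 mg/L

4.2 µg/L = 0.0042 mg/L.
After complete mixing, C₀ = (9.3·8.5 + 65.2·0.0042) / 74.5 = 1.065 mg/L.
Travel time t = 7.12e+04 m / 0.36 m/s = 1.978e+05 s = 2.289 d.
C = 1.065·exp(−0.56·2.289) = 1.065·0.2775 = 0.2955 mg/L.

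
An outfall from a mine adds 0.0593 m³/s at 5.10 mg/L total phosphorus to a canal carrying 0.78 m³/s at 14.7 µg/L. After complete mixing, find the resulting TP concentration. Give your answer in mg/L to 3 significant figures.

0.374 mg/L

14.7 µg/L = 0.0147 mg/L.
Conservation of mass across the mixing zone: C = (0.0593·5.1 + 0.78·0.0147) / (0.0593 + 0.78) = 0.3139/0.8393 = 0.374 mg/L.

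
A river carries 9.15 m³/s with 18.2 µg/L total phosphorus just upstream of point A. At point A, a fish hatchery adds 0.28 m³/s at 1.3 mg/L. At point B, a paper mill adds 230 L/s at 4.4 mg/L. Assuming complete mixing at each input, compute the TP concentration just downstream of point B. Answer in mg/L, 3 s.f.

18.2 µg/L = 0.0182 mg/L.
After input A: C = (9.15·0.0182 + 0.28·1.3) / 9.43 = 0.05626 mg/L.
230 L/s = 0.23 m³/s.
After input B: C = (9.43·0.05626 + 0.23·4.4) / 9.66 = 0.1597 mg/L.

0.160 mg/L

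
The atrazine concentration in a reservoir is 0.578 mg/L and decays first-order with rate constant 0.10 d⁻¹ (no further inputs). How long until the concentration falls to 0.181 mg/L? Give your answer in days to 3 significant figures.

t = ln(C₀/C)/k = ln(0.578/0.181)/0.10 = 1.161/0.10 = 11.61 d.

11.6 d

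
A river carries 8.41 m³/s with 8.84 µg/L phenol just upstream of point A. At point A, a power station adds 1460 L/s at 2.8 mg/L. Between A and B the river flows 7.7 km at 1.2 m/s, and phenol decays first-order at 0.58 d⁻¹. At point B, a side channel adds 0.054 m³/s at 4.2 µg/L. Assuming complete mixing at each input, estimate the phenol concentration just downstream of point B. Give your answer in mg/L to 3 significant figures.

0.402 mg/L

8.84 µg/L = 0.00884 mg/L.
1460 L/s = 1.46 m³/s.
After input A: C = (8.41·0.00884 + 1.46·2.8) / 9.87 = 0.4217 mg/L.
Over the 7.7 km reach to input B (t = 6417 s = 0.07427 d), decay gives C = 0.4217·exp(−0.58·0.07427) = 0.4039 mg/L.
4.2 µg/L = 0.0042 mg/L.
After input B: C = (9.87·0.4039 + 0.054·0.0042) / 9.924 = 0.4018 mg/L.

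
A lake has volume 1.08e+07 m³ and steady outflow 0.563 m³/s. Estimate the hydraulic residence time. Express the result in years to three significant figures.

0.608 yr

Q = 0.563 m³/s × 3.156e+07 s/yr = 1.777e+07 m³/yr.
Hydraulic residence time τ = V/Q = 1.08e+07/1.777e+07 = 0.6079 yr.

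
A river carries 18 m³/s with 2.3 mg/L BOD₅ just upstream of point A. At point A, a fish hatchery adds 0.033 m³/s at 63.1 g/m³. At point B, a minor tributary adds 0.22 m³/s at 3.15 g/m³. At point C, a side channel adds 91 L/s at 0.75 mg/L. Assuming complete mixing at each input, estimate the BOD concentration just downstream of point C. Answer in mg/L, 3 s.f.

2.41 mg/L

After input A: C = (18·2.3 + 0.033·63.1) / 18.03 = 2.411 mg/L.
After input B: C = (18.03·2.411 + 0.22·3.15) / 18.25 = 2.42 mg/L.
91 L/s = 0.091 m³/s.
After input C: C = (18.25·2.42 + 0.091·0.75) / 18.34 = 2.412 mg/L.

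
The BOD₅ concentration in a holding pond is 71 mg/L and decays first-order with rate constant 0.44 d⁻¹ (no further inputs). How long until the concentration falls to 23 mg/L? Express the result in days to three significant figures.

2.56 d

t = ln(C₀/C)/k = ln(71/23)/0.44 = 1.127/0.44 = 2.562 d.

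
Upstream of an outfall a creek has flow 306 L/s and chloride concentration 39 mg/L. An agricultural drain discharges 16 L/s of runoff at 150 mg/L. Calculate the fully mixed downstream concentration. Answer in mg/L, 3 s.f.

44.5 mg/L

16 L/s = 0.016 m³/s.
306 L/s = 0.306 m³/s.
Flow-weighted mixing gives C = (0.016·150 + 0.306·39) / (0.016 + 0.306) = 14.33/0.322 = 44.52 mg/L.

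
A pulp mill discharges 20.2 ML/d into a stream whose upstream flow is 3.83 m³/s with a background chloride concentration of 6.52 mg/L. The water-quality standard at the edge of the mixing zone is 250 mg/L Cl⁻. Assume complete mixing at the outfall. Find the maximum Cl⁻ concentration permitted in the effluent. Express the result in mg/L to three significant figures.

20.2 ML/d = 0.2338 m³/s.
Mass balance: 250·4.064 = 0.2338·Cₑ + 3.83·6.52.
Cₑ = (1016 − 24.97) / 0.2338 = 4239 mg/L.

4240 mg/L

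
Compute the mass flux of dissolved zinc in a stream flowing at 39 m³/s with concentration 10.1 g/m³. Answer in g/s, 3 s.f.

394 g/s

Mass flux = Q·C = 39 m³/s × 10.1 g/m³ = 393.9 g/s.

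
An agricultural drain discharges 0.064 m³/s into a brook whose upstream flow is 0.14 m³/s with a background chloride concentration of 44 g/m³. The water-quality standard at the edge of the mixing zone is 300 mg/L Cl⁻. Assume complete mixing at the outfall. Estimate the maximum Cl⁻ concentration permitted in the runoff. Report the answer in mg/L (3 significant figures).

Mass balance: 300·0.204 = 0.064·Cₑ + 0.14·44.
Cₑ = (61.2 − 6.16) / 0.064 = 860 mg/L.

860 mg/L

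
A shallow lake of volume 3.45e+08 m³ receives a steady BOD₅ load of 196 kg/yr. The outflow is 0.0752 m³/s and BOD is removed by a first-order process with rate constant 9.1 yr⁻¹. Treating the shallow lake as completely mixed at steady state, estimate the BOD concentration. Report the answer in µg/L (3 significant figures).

0.0624 µg/L

Outflow Q = 0.0752 m³/s × 3.156e+07 s/yr = 2.373e+06 m³/yr.
Steady-state CSTR mass balance: W = Q·C + k·V·C, so C = W/(Q + kV).
Q + kV = 2.373e+06 + 9.1·3.45e+08 = 3.142e+09 m³/yr.
C = 196/3.142e+09 = 6.238e-08 kg/m³ = 6.238e-05 mg/L = 0.06238 µg/L.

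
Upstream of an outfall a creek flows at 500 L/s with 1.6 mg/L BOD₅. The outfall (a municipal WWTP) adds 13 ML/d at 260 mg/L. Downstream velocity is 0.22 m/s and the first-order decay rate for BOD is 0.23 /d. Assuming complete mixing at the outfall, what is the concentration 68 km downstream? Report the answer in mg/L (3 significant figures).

13 ML/d = 0.1505 m³/s.
500 L/s = 0.5 m³/s.
After complete mixing, C₀ = (0.1505·260 + 0.5·1.6) / 0.6505 = 61.37 mg/L.
Travel time t = 6.8e+04 m / 0.22 m/s = 3.091e+05 s = 3.577 d.
C = 61.37·exp(−0.23·3.577) = 61.37·0.4392 = 26.95 mg/L.

27.0 mg/L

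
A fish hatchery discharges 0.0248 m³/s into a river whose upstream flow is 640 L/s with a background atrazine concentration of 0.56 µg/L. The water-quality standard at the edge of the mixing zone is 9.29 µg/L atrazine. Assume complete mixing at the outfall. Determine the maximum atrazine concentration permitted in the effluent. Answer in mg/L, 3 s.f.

0.235 mg/L

640 L/s = 0.64 m³/s.
0.56 µg/L = 0.00056 mg/L.
9.29 µg/L = 0.00929 mg/L.
Mass balance: 0.00929·0.6648 = 0.0248·Cₑ + 0.64·0.00056.
Cₑ = (0.006176 − 0.0003584) / 0.0248 = 0.2346 mg/L.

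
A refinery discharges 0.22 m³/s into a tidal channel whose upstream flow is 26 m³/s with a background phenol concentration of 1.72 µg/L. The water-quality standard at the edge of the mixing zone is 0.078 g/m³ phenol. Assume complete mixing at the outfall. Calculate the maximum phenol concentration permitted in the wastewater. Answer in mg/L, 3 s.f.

9.09 mg/L

1.72 µg/L = 0.00172 mg/L.
Mass balance: 0.078·26.22 = 0.22·Cₑ + 26·0.00172.
Cₑ = (2.045 − 0.04472) / 0.22 = 9.093 mg/L.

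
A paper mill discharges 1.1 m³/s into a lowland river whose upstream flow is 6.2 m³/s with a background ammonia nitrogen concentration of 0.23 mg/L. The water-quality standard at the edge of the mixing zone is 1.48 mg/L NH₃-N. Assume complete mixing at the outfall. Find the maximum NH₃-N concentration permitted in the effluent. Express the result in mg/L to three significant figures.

8.53 mg/L

Mass balance: 1.48·7.3 = 1.1·Cₑ + 6.2·0.23.
Cₑ = (10.8 − 1.426) / 1.1 = 8.525 mg/L.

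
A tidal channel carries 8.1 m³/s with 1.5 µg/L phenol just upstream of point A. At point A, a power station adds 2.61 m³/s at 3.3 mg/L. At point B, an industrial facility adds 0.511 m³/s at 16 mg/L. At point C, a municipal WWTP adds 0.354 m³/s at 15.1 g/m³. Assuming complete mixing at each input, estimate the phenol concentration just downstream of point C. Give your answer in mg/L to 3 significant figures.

1.91 mg/L

1.5 µg/L = 0.0015 mg/L.
After input A: C = (8.1·0.0015 + 2.61·3.3) / 10.71 = 0.8053 mg/L.
After input B: C = (10.71·0.8053 + 0.511·16) / 11.22 = 1.497 mg/L.
After input C: C = (11.22·1.497 + 0.354·15.1) / 11.57 = 1.913 mg/L.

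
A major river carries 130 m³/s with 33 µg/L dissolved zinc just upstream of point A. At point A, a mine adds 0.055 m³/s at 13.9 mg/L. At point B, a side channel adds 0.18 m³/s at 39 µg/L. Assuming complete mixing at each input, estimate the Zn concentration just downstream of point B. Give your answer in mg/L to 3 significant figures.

0.0389 mg/L

33 µg/L = 0.033 mg/L.
After input A: C = (130·0.033 + 0.055·13.9) / 130.1 = 0.03886 mg/L.
39 µg/L = 0.039 mg/L.
After input B: C = (130.1·0.03886 + 0.18·0.039) / 130.2 = 0.03886 mg/L.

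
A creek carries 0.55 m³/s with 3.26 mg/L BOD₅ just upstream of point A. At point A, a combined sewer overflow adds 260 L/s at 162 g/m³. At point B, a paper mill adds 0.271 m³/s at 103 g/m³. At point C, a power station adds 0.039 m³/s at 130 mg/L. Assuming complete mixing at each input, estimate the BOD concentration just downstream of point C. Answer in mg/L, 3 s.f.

68.7 mg/L

260 L/s = 0.26 m³/s.
After input A: C = (0.55·3.26 + 0.26·162) / 0.81 = 54.21 mg/L.
After input B: C = (0.81·54.21 + 0.271·103) / 1.081 = 66.44 mg/L.
After input C: C = (1.081·66.44 + 0.039·130) / 1.12 = 68.66 mg/L.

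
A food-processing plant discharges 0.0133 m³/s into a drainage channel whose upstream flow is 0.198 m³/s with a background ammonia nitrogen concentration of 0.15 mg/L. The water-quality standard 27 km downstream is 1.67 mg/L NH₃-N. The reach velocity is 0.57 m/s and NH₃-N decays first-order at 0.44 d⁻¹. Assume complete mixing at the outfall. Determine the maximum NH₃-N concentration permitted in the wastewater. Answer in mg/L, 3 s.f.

Travel time to the compliance point: t = 2.7e+04/0.57 = 4.737e+04 s = 0.5482 d; decay factor exp(−0.44·0.5482) = 0.7857.
So the concentration just after mixing may be at most 1.67/0.7857 = 2.126 mg/L.
Mass balance: 2.126·0.2113 = 0.0133·Cₑ + 0.198·0.15.
Cₑ = (0.4491 − 0.0297) / 0.0133 = 31.54 mg/L.

31.5 mg/L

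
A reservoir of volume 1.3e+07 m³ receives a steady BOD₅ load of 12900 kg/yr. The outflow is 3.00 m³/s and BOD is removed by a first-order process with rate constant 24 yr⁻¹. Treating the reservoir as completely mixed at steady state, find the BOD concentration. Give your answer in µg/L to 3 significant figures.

31.7 µg/L

Outflow Q = 3.00 m³/s × 3.156e+07 s/yr = 9.467e+07 m³/yr.
Steady-state CSTR mass balance: W = Q·C + k·V·C, so C = W/(Q + kV).
Q + kV = 9.467e+07 + 24·1.3e+07 = 4.067e+08 m³/yr.
C = 12900/4.067e+08 = 3.172e-05 kg/m³ = 0.03172 mg/L = 31.72 µg/L.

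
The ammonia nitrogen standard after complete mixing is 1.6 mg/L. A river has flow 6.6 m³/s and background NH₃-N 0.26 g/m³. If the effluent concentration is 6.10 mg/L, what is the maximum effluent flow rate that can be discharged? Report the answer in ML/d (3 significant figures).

Mass balance at complete mixing: C_std·(Q_w + Q_r) = Q_w·C_e + Q_r·C_b.
Rearranging, Q_w = Q_r·(C_std − C_b)/(C_e − C_std) = 6.6·(1.6 − 0.26) / (6.1 − 1.6) = 1.965 m³/s.
= 169.8 ML/d.

170 ML/d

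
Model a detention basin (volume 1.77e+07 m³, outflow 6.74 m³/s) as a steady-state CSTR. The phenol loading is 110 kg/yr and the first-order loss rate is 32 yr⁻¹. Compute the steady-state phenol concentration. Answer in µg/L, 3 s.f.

0.141 µg/L

Outflow Q = 6.74 m³/s × 3.156e+07 s/yr = 2.127e+08 m³/yr.
Steady-state CSTR mass balance: W = Q·C + k·V·C, so C = W/(Q + kV).
Q + kV = 2.127e+08 + 32·1.77e+07 = 7.791e+08 m³/yr.
C = 110/7.791e+08 = 1.412e-07 kg/m³ = 0.0001412 mg/L = 0.1412 µg/L.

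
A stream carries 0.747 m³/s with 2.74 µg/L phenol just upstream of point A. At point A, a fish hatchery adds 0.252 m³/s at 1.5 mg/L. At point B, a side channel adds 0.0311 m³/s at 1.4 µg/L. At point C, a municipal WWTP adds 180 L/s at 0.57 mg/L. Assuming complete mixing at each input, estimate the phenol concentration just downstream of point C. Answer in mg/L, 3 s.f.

2.74 µg/L = 0.00274 mg/L.
After input A: C = (0.747·0.00274 + 0.252·1.5) / 0.999 = 0.3804 mg/L.
1.4 µg/L = 0.0014 mg/L.
After input B: C = (0.999·0.3804 + 0.0311·0.0014) / 1.03 = 0.369 mg/L.
180 L/s = 0.18 m³/s.
After input C: C = (1.03·0.369 + 0.18·0.57) / 1.21 = 0.3989 mg/L.

0.399 mg/L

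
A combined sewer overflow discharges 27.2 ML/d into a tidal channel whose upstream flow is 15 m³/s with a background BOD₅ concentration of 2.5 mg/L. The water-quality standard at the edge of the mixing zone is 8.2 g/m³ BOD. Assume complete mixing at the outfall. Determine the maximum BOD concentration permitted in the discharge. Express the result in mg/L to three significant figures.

27.2 ML/d = 0.3148 m³/s.
Mass balance: 8.2·15.31 = 0.3148·Cₑ + 15·2.5.
Cₑ = (125.6 − 37.5) / 0.3148 = 279.8 mg/L.

280 mg/L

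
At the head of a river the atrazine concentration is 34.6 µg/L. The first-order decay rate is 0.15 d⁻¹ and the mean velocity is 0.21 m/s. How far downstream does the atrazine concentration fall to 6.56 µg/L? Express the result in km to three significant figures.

201 km

From C = C₀·e^(−kt), t = ln(C₀/C)/k = ln(34.6/6.56)/0.15 = 1.663/0.15 = 11.09 d.
Distance = v·t = 0.21 m/s × 9.578e+05 s = 2.011e+05 m = 201.1 km.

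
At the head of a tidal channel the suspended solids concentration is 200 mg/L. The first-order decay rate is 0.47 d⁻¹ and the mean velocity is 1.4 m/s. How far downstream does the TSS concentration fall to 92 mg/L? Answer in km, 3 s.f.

200 km

From C = C₀·e^(−kt), t = ln(C₀/C)/k = ln(200/92)/0.47 = 0.7765/0.47 = 1.652 d.
Distance = v·t = 1.4 m/s × 1.427e+05 s = 1.998e+05 m = 199.8 km.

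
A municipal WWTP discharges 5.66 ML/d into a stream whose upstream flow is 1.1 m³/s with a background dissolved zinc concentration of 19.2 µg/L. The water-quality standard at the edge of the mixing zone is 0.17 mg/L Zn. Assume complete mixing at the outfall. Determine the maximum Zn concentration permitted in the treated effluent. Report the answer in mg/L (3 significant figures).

5.66 ML/d = 0.06551 m³/s.
19.2 µg/L = 0.0192 mg/L.
Mass balance: 0.17·1.166 = 0.06551·Cₑ + 1.1·0.0192.
Cₑ = (0.1981 − 0.02112) / 0.06551 = 2.702 mg/L.

2.70 mg/L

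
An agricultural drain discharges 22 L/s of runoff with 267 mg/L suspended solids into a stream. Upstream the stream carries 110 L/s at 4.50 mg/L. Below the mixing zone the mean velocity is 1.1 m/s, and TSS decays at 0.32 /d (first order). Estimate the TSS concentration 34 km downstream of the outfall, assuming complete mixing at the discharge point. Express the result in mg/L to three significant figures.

22 L/s = 0.022 m³/s.
110 L/s = 0.11 m³/s.
After complete mixing, C₀ = (0.022·267 + 0.11·4.5) / 0.132 = 48.25 mg/L.
Travel time t = 3.4e+04 m / 1.1 m/s = 3.091e+04 s = 0.3577 d.
C = 48.25·exp(−0.32·0.3577) = 48.25·0.8918 = 43.03 mg/L.

43.0 mg/L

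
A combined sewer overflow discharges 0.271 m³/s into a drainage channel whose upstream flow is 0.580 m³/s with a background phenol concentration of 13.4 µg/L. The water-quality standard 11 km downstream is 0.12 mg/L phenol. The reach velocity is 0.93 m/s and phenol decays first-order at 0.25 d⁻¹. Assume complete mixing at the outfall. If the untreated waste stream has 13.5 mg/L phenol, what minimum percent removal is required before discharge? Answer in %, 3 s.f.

13.4 µg/L = 0.0134 mg/L.
Travel time to the compliance point: t = 1.1e+04/0.93 = 1.183e+04 s = 0.1369 d; decay factor exp(−0.25·0.1369) = 0.9664.
So the concentration just after mixing may be at most 0.12/0.9664 = 0.1242 mg/L.
Mass balance: 0.1242·0.851 = 0.271·Cₑ + 0.58·0.0134.
Cₑ = (0.1057 − 0.007772) / 0.271 = 0.3613 mg/L.
Required removal = 1 − 0.3613/13.5 = 97.32 %.

97.3 %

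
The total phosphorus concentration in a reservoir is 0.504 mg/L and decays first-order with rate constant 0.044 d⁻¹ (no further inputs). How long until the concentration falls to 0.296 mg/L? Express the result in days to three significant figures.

t = ln(C₀/C)/k = ln(0.504/0.296)/0.044 = 0.5322/0.044 = 12.1 d.

12.1 d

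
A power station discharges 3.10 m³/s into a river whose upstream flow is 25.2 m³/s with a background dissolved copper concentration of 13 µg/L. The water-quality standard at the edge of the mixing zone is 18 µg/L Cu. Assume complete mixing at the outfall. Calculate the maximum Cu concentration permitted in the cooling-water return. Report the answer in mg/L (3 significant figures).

0.0586 mg/L

13 µg/L = 0.013 mg/L.
18 µg/L = 0.018 mg/L.
Mass balance: 0.018·28.3 = 3.1·Cₑ + 25.2·0.013.
Cₑ = (0.5094 − 0.3276) / 3.1 = 0.05865 mg/L.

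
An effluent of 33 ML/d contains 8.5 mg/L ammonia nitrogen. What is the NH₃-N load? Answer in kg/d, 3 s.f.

33 ML/d = 0.3819 m³/s.
Mass flux = Q·C = 0.3819 m³/s × 8.5 g/m³ = 3.247 g/s.
= 3.247 g/s × 86.4 = 280.5 kg/d.

280 kg/d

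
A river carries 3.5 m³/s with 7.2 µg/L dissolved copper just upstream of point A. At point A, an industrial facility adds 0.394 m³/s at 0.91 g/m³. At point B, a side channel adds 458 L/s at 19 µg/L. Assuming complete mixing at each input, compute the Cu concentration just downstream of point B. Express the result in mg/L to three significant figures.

0.0902 mg/L

7.2 µg/L = 0.0072 mg/L.
After input A: C = (3.5·0.0072 + 0.394·0.91) / 3.894 = 0.09855 mg/L.
458 L/s = 0.458 m³/s.
19 µg/L = 0.019 mg/L.
After input B: C = (3.894·0.09855 + 0.458·0.019) / 4.352 = 0.09018 mg/L.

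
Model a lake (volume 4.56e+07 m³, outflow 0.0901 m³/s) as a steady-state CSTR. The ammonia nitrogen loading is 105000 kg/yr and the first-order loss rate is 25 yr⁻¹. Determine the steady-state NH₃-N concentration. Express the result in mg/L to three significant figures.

0.0919 mg/L

Outflow Q = 0.0901 m³/s × 3.156e+07 s/yr = 2.843e+06 m³/yr.
Steady-state CSTR mass balance: W = Q·C + k·V·C, so C = W/(Q + kV).
Q + kV = 2.843e+06 + 25·4.56e+07 = 1.143e+09 m³/yr.
C = 105000/1.143e+09 = 9.188e-05 kg/m³ = 0.09188 mg/L.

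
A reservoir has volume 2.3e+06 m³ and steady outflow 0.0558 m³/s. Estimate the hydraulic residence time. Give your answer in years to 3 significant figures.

1.31 yr

Q = 0.0558 m³/s × 3.156e+07 s/yr = 1.761e+06 m³/yr.
Hydraulic residence time τ = V/Q = 2.3e+06/1.761e+06 = 1.306 yr.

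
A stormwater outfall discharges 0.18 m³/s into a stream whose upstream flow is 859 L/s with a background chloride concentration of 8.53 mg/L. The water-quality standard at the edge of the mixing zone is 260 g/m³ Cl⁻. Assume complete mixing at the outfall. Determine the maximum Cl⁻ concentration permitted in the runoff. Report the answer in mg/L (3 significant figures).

859 L/s = 0.859 m³/s.
Mass balance: 260·1.039 = 0.18·Cₑ + 0.859·8.53.
Cₑ = (270.1 − 7.327) / 0.18 = 1460 mg/L.

1460 mg/L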